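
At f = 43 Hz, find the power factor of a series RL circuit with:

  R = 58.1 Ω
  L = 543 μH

Step 1 — Angular frequency: ω = 2π·f = 2π·43 = 270.2 rad/s.
Step 2 — Component impedances:
  R: Z = R = 58.1 Ω
  L: Z = jωL = j·270.2·0.000543 = 0 + j0.1467 Ω
Step 3 — Series combination: Z_total = R + L = 58.1 + j0.1467 Ω = 58.1∠0.1° Ω.
Step 4 — Power factor: PF = cos(φ) = Re(Z)/|Z| = 58.1/58.1 = 1.
Step 5 — Type: Im(Z) = 0.1467 ⇒ lagging (phase φ = 0.1°).

PF = 1 (lagging, φ = 0.1°)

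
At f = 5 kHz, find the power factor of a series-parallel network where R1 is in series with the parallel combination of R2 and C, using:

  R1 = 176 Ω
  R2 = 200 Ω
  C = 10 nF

Step 1 — Angular frequency: ω = 2π·f = 2π·5000 = 3.142e+04 rad/s.
Step 2 — Component impedances:
  R1: Z = R = 176 Ω
  R2: Z = R = 200 Ω
  C: Z = 1/(jωC) = -j/(ω·C) = 0 - j3183 Ω
Step 3 — Parallel branch: R2 || C = 1/(1/R2 + 1/C) = 199.2 - j12.52 Ω.
Step 4 — Series with R1: Z_total = R1 + (R2 || C) = 375.2 - j12.52 Ω = 375.4∠-1.9° Ω.
Step 5 — Power factor: PF = cos(φ) = Re(Z)/|Z| = 375.21/375.42 = 0.9994.
Step 6 — Type: Im(Z) = -12.52 ⇒ leading (phase φ = -1.9°).

PF = 0.9994 (leading, φ = -1.9°)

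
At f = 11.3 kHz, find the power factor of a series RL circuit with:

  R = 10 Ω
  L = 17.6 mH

Step 1 — Angular frequency: ω = 2π·f = 2π·1.13e+04 = 7.1e+04 rad/s.
Step 2 — Component impedances:
  R: Z = R = 10 Ω
  L: Z = jωL = j·7.1e+04·0.0176 = 0 + j1250 Ω
Step 3 — Series combination: Z_total = R + L = 10 + j1250 Ω = 1250∠89.5° Ω.
Step 4 — Power factor: PF = cos(φ) = Re(Z)/|Z| = 10/1249.64 = 0.008002.
Step 5 — Type: Im(Z) = 1250 ⇒ lagging (phase φ = 89.5°).

PF = 0.008002 (lagging, φ = 89.5°)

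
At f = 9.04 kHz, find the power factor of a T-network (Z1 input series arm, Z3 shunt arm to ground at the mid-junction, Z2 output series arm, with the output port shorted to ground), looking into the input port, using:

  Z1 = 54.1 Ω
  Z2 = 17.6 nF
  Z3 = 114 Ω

Step 1 — Angular frequency: ω = 2π·f = 2π·9040 = 5.68e+04 rad/s.
Step 2 — Component impedances:
  Z1: Z = R = 54.1 Ω
  Z2: Z = 1/(jωC) = -j/(ω·C) = 0 - j1000 Ω
  Z3: Z = R = 114 Ω
Step 3 — With the output port shorted to ground, the output series arm Z2 runs from the junction to ground; the shunt arm Z3 also runs from the junction to ground. They appear in parallel: Z3 || Z2 = 112.5 - j12.83 Ω.
Step 4 — Series with input arm Z1: Z_in = Z1 + (Z3 || Z2) = 166.6 - j12.83 Ω = 167.1∠-4.4° Ω.
Step 5 — Power factor: PF = cos(φ) = Re(Z)/|Z| = 166.64/167.13 = 0.9971.
Step 6 — Type: Im(Z) = -12.83 ⇒ leading (phase φ = -4.4°).

PF = 0.9971 (leading, φ = -4.4°)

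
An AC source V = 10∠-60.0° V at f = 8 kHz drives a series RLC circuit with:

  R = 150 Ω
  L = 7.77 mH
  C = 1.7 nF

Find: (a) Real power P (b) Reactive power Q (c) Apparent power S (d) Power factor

Step 1 — Angular frequency: ω = 2π·f = 2π·8000 = 5.027e+04 rad/s.
Step 2 — Component impedances:
  R: Z = R = 150 Ω
  L: Z = jωL = j·5.027e+04·0.00777 = 0 + j390.6 Ω
  C: Z = 1/(jωC) = -j/(ω·C) = 0 - j1.17e+04 Ω
Step 3 — Series combination: Z_total = R + L + C = 150 - j1.131e+04 Ω = 1.131e+04∠-89.2° Ω.
Step 4 — Source phasor: V = 10∠-60.0° V = 5 - j8.66 V.
Step 5 — Current: I = V / Z = 0.0007713 + j0.0004318 A = 0.0008839∠29.2° A.
Step 6 — Complex power: S = V·I* = 0.0001172 - j0.008839 VA.
Step 7 — Real power: P = Re(S) = 0.0001172 W.
Step 8 — Reactive power: Q = Im(S) = -0.008839 VAR.
Step 9 — Apparent power: |S| = 0.008839 VA.
Step 10 — Power factor: PF = P/|S| = 0.01326 (leading).

(a) P = 0.0001172 W  (b) Q = -0.008839 VAR  (c) S = 0.008839 VA  (d) PF = 0.01326 (leading)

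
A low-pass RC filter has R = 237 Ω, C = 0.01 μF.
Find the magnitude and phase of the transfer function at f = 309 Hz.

Step 1 — Angular frequency: ω = 2π·309 = 1942 rad/s.
Step 2 — Transfer function: H(jω) = 1/(1 + jωRC).
Step 3 — Denominator: 1 + jωRC = 1 + j·1942·237·1e-08 = 1 + j0.004601.
Step 4 — H = 1 - j0.004601.
Step 5 — Magnitude: |H| = 1 (-0.0 dB); phase: φ = -0.3°.

|H| = 1 (-0.0 dB), φ = -0.3°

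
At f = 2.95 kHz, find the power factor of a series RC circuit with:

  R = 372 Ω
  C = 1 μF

Step 1 — Angular frequency: ω = 2π·f = 2π·2950 = 1.854e+04 rad/s.
Step 2 — Component impedances:
  R: Z = R = 372 Ω
  C: Z = 1/(jωC) = -j/(ω·C) = 0 - j53.95 Ω
Step 3 — Series combination: Z_total = R + C = 372 - j53.95 Ω = 375.9∠-8.3° Ω.
Step 4 — Power factor: PF = cos(φ) = Re(Z)/|Z| = 372/375.9 = 0.9896.
Step 5 — Type: Im(Z) = -53.95 ⇒ leading (phase φ = -8.3°).

PF = 0.9896 (leading, φ = -8.3°)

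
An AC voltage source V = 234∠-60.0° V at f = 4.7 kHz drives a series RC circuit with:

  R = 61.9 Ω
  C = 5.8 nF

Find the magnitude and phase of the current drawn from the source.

Step 1 — Angular frequency: ω = 2π·f = 2π·4700 = 2.953e+04 rad/s.
Step 2 — Component impedances:
  R: Z = R = 61.9 Ω
  C: Z = 1/(jωC) = -j/(ω·C) = 0 - j5838 Ω
Step 3 — Series combination: Z_total = R + C = 61.9 - j5838 Ω = 5839∠-89.4° Ω.
Step 4 — Source phasor: V = 234∠-60.0° V = 117 - j202.6 V.
Step 5 — Ohm's law: I = V / Z_total = (117 - j202.6) / (61.9 - j5838) = 0.03492 + j0.01967 A.
Step 6 — Convert to polar: |I| = 0.04008 A, ∠I = 29.4°.

I = 0.04008∠29.4° A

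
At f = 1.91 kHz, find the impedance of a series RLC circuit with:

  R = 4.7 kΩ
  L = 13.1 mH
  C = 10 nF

Step 1 — Angular frequency: ω = 2π·f = 2π·1910 = 1.2e+04 rad/s.
Step 2 — Component impedances:
  R: Z = R = 4700 Ω
  L: Z = jωL = j·1.2e+04·0.0131 = 0 + j157.2 Ω
  C: Z = 1/(jωC) = -j/(ω·C) = 0 - j8333 Ω
Step 3 — Series combination: Z_total = R + L + C = 4700 - j8176 Ω = 9430∠-60.1° Ω.

Z = 4700 - j8176 Ω = 9430∠-60.1° Ω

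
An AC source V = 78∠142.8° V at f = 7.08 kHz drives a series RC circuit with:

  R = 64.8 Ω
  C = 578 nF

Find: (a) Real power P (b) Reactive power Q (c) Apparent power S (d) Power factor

Step 1 — Angular frequency: ω = 2π·f = 2π·7080 = 4.448e+04 rad/s.
Step 2 — Component impedances:
  R: Z = R = 64.8 Ω
  C: Z = 1/(jωC) = -j/(ω·C) = 0 - j38.89 Ω
Step 3 — Series combination: Z_total = R + C = 64.8 - j38.89 Ω = 75.58∠-31.0° Ω.
Step 4 — Source phasor: V = 78∠142.8° V = -62.13 + j47.16 V.
Step 5 — Current: I = V / Z = -1.026 + j0.112 A = 1.032∠173.8° A.
Step 6 — Complex power: S = V·I* = 69.02 - j41.43 VA.
Step 7 — Real power: P = Re(S) = 69.02 W.
Step 8 — Reactive power: Q = Im(S) = -41.43 VAR.
Step 9 — Apparent power: |S| = 80.5 VA.
Step 10 — Power factor: PF = P/|S| = 0.8574 (leading).

(a) P = 69.02 W  (b) Q = -41.43 VAR  (c) S = 80.5 VA  (d) PF = 0.8574 (leading)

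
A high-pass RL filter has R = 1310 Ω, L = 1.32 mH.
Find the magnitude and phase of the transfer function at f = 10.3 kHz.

Step 1 — Angular frequency: ω = 2π·1.03e+04 = 6.472e+04 rad/s.
Step 2 — Transfer function: H(jω) = jωL/(R + jωL).
Step 3 — Numerator jωL = j·85.43; denominator R + jωL = 1310 + j85.43.
Step 4 — H = 0.004234 + j0.06493.
Step 5 — Magnitude: |H| = 0.06507 (-23.7 dB); phase: φ = 86.3°.

|H| = 0.06507 (-23.7 dB), φ = 86.3°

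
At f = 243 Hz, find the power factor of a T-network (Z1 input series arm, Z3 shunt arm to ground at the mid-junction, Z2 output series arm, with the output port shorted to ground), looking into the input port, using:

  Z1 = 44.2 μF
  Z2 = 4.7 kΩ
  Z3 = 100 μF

Step 1 — Angular frequency: ω = 2π·f = 2π·243 = 1527 rad/s.
Step 2 — Component impedances:
  Z1: Z = 1/(jωC) = -j/(ω·C) = 0 - j14.82 Ω
  Z2: Z = R = 4700 Ω
  Z3: Z = 1/(jωC) = -j/(ω·C) = 0 - j6.55 Ω
Step 3 — With the output port shorted to ground, the output series arm Z2 runs from the junction to ground; the shunt arm Z3 also runs from the junction to ground. They appear in parallel: Z3 || Z2 = 0.009127 - j6.55 Ω.
Step 4 — Series with input arm Z1: Z_in = Z1 + (Z3 || Z2) = 0.009127 - j21.37 Ω = 21.37∠-90.0° Ω.
Step 5 — Power factor: PF = cos(φ) = Re(Z)/|Z| = 0.009127/21.37 = 0.0004271.
Step 6 — Type: Im(Z) = -21.37 ⇒ leading (phase φ = -90.0°).

PF = 0.0004271 (leading, φ = -90.0°)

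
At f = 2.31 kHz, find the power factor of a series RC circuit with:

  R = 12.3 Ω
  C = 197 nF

Step 1 — Angular frequency: ω = 2π·f = 2π·2310 = 1.451e+04 rad/s.
Step 2 — Component impedances:
  R: Z = R = 12.3 Ω
  C: Z = 1/(jωC) = -j/(ω·C) = 0 - j349.7 Ω
Step 3 — Series combination: Z_total = R + C = 12.3 - j349.7 Ω = 350∠-88.0° Ω.
Step 4 — Power factor: PF = cos(φ) = Re(Z)/|Z| = 12.3/349.95 = 0.03515.
Step 5 — Type: Im(Z) = -349.7 ⇒ leading (phase φ = -88.0°).

PF = 0.03515 (leading, φ = -88.0°)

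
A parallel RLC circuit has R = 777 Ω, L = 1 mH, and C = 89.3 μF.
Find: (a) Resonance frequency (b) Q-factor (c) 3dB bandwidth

Step 1 — Resonance: ω₀ = 1/√(LC) = 1/√(0.001·8.93e-05) = 3346 rad/s.
Step 2 — f₀ = ω₀/(2π) = 532.6 Hz.
Step 3 — Parallel Q: Q = R/(ω₀L) = 777/(3346·0.001) = 232.2.
Step 4 — Bandwidth: Δω = ω₀/Q = 14.41 rad/s; BW = Δω/(2π) = 2.294 Hz.

(a) f₀ = 532.6 Hz  (b) Q = 232.2  (c) BW = 2.294 Hz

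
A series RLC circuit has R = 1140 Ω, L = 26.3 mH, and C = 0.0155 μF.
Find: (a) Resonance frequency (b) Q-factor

Step 1 — Resonance condition Im(Z)=0 gives ω₀ = 1/√(LC).
Step 2 — ω₀ = 1/√(0.0263·1.55e-08) = 4.953e+04 rad/s.
Step 3 — f₀ = ω₀/(2π) = 7883 Hz.
Step 4 — Series Q: Q = ω₀L/R = 4.953e+04·0.0263/1140 = 1.143.

(a) f₀ = 7883 Hz  (b) Q = 1.143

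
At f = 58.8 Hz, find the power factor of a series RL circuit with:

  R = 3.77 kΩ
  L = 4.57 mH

Step 1 — Angular frequency: ω = 2π·f = 2π·58.8 = 369.5 rad/s.
Step 2 — Component impedances:
  R: Z = R = 3770 Ω
  L: Z = jωL = j·369.5·0.00457 = 0 + j1.688 Ω
Step 3 — Series combination: Z_total = R + L = 3770 + j1.688 Ω = 3770∠0.0° Ω.
Step 4 — Power factor: PF = cos(φ) = Re(Z)/|Z| = 3770/3770 = 1.
Step 5 — Type: Im(Z) = 1.688 ⇒ lagging (phase φ = 0.0°).

PF = 1 (lagging, φ = 0.0°)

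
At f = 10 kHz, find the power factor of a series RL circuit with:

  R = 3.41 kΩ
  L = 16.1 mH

Step 1 — Angular frequency: ω = 2π·f = 2π·1e+04 = 6.283e+04 rad/s.
Step 2 — Component impedances:
  R: Z = R = 3410 Ω
  L: Z = jωL = j·6.283e+04·0.0161 = 0 + j1012 Ω
Step 3 — Series combination: Z_total = R + L = 3410 + j1012 Ω = 3557∠16.5° Ω.
Step 4 — Power factor: PF = cos(φ) = Re(Z)/|Z| = 3410/3557 = 0.9587.
Step 5 — Type: Im(Z) = 1012 ⇒ lagging (phase φ = 16.5°).

PF = 0.9587 (lagging, φ = 16.5°)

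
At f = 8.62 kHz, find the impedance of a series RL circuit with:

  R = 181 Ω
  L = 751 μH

Step 1 — Angular frequency: ω = 2π·f = 2π·8620 = 5.416e+04 rad/s.
Step 2 — Component impedances:
  R: Z = R = 181 Ω
  L: Z = jωL = j·5.416e+04·0.000751 = 0 + j40.67 Ω
Step 3 — Series combination: Z_total = R + L = 181 + j40.67 Ω = 185.5∠12.7° Ω.

Z = 181 + j40.67 Ω = 185.5∠12.7° Ω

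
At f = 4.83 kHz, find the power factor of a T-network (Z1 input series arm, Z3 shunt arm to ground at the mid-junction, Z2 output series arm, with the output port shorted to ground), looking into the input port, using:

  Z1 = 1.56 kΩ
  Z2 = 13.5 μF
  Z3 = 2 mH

Step 1 — Angular frequency: ω = 2π·f = 2π·4830 = 3.035e+04 rad/s.
Step 2 — Component impedances:
  Z1: Z = R = 1560 Ω
  Z2: Z = 1/(jωC) = -j/(ω·C) = 0 - j2.441 Ω
  Z3: Z = jωL = j·3.035e+04·0.002 = 0 + j60.7 Ω
Step 3 — With the output port shorted to ground, the output series arm Z2 runs from the junction to ground; the shunt arm Z3 also runs from the junction to ground. They appear in parallel: Z3 || Z2 = 0 - j2.543 Ω.
Step 4 — Series with input arm Z1: Z_in = Z1 + (Z3 || Z2) = 1560 - j2.543 Ω = 1560∠-0.1° Ω.
Step 5 — Power factor: PF = cos(φ) = Re(Z)/|Z| = 1560/1560 = 1.
Step 6 — Type: Im(Z) = -2.543 ⇒ leading (phase φ = -0.1°).

PF = 1 (leading, φ = -0.1°)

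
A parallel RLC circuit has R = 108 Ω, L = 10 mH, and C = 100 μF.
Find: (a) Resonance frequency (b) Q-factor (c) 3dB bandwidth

Step 1 — Resonance: ω₀ = 1/√(LC) = 1/√(0.01·0.0001) = 1000 rad/s.
Step 2 — f₀ = ω₀/(2π) = 159.2 Hz.
Step 3 — Parallel Q: Q = R/(ω₀L) = 108/(1000·0.01) = 10.8.
Step 4 — Bandwidth: Δω = ω₀/Q = 92.59 rad/s; BW = Δω/(2π) = 14.74 Hz.

(a) f₀ = 159.2 Hz  (b) Q = 10.8  (c) BW = 14.74 Hz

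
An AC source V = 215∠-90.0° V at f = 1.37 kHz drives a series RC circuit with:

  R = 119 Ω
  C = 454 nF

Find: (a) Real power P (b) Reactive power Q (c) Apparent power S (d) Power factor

Step 1 — Angular frequency: ω = 2π·f = 2π·1370 = 8608 rad/s.
Step 2 — Component impedances:
  R: Z = R = 119 Ω
  C: Z = 1/(jωC) = -j/(ω·C) = 0 - j255.9 Ω
Step 3 — Series combination: Z_total = R + C = 119 - j255.9 Ω = 282.2∠-65.1° Ω.
Step 4 — Source phasor: V = 215∠-90.0° V = 0 - j215 V.
Step 5 — Current: I = V / Z = 0.6908 - j0.3213 A = 0.7619∠-24.9° A.
Step 6 — Complex power: S = V·I* = 69.07 - j148.5 VA.
Step 7 — Real power: P = Re(S) = 69.07 W.
Step 8 — Reactive power: Q = Im(S) = -148.5 VAR.
Step 9 — Apparent power: |S| = 163.8 VA.
Step 10 — Power factor: PF = P/|S| = 0.4217 (leading).

(a) P = 69.07 W  (b) Q = -148.5 VAR  (c) S = 163.8 VA  (d) PF = 0.4217 (leading)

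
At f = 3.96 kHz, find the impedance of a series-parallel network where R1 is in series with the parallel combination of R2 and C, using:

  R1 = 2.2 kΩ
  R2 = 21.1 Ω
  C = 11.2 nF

Step 1 — Angular frequency: ω = 2π·f = 2π·3960 = 2.488e+04 rad/s.
Step 2 — Component impedances:
  R1: Z = R = 2200 Ω
  R2: Z = R = 21.1 Ω
  C: Z = 1/(jωC) = -j/(ω·C) = 0 - j3588 Ω
Step 3 — Parallel branch: R2 || C = 1/(1/R2 + 1/C) = 21.1 - j0.1241 Ω.
Step 4 — Series with R1: Z_total = R1 + (R2 || C) = 2221 - j0.1241 Ω = 2221∠-0.0° Ω.

Z = 2221 - j0.1241 Ω = 2221∠-0.0° Ω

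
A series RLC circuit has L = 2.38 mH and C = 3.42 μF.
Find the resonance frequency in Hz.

Step 1 — Resonance condition Im(Z)=0 gives ω₀ = 1/√(LC).
Step 2 — ω₀ = 1/√(0.00238·3.42e-06) = 1.108e+04 rad/s.
Step 3 — f₀ = ω₀/(2π) = 1764 Hz.

f₀ = 1764 Hz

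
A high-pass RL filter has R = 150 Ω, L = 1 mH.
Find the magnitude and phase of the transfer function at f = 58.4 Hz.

Step 1 — Angular frequency: ω = 2π·58.4 = 366.9 rad/s.
Step 2 — Transfer function: H(jω) = jωL/(R + jωL).
Step 3 — Numerator jωL = j·0.3669; denominator R + jωL = 150 + j0.3669.
Step 4 — H = 5.984e-06 + j0.002446.
Step 5 — Magnitude: |H| = 0.002446 (-52.2 dB); phase: φ = 89.9°.

|H| = 0.002446 (-52.2 dB), φ = 89.9°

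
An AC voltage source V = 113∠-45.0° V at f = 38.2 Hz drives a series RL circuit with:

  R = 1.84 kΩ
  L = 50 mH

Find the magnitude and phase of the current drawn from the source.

Step 1 — Angular frequency: ω = 2π·f = 2π·38.2 = 240 rad/s.
Step 2 — Component impedances:
  R: Z = R = 1840 Ω
  L: Z = jωL = j·240·0.05 = 0 + j12 Ω
Step 3 — Series combination: Z_total = R + L = 1840 + j12 Ω = 1840∠0.4° Ω.
Step 4 — Source phasor: V = 113∠-45.0° V = 79.9 - j79.9 V.
Step 5 — Ohm's law: I = V / Z_total = (79.9 - j79.9) / (1840 + j12) = 0.04314 - j0.04371 A.
Step 6 — Convert to polar: |I| = 0.06141 A, ∠I = -45.4°.

I = 0.06141∠-45.4° A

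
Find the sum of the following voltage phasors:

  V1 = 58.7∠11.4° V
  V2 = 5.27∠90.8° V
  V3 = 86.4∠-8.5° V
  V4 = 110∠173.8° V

Step 1 — Convert each phasor to rectangular form:
  V1 = 58.7·(cos(11.4°) + j·sin(11.4°)) = 57.54 + j11.6 V
  V2 = 5.27·(cos(90.8°) + j·sin(90.8°)) = -0.07358 + j5.269 V
  V3 = 86.4·(cos(-8.5°) + j·sin(-8.5°)) = 85.45 - j12.77 V
  V4 = 110·(cos(173.8°) + j·sin(173.8°)) = -109.4 + j11.88 V
Step 2 — Sum components: V_total = 33.56 + j15.98 V.
Step 3 — Convert to polar: |V_total| = 37.17 V, ∠V_total = 25.5°.

V_total = 37.17∠25.5° V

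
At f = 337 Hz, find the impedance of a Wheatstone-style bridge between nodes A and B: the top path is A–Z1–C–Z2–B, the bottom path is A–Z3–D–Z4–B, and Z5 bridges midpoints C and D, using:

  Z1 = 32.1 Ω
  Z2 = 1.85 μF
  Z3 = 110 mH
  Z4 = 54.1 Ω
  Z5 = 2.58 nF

Step 1 — Angular frequency: ω = 2π·f = 2π·337 = 2117 rad/s.
Step 2 — Component impedances:
  Z1: Z = R = 32.1 Ω
  Z2: Z = 1/(jωC) = -j/(ω·C) = 0 - j255.3 Ω
  Z3: Z = jωL = j·2117·0.11 = 0 + j232.9 Ω
  Z4: Z = R = 54.1 Ω
  Z5: Z = 1/(jωC) = -j/(ω·C) = 0 - j1.831e+05 Ω
Step 3 — Bridge requires nodal analysis (the Z5 bridge couples midpoints C and D, so the two paths cannot be reduced to a simple series/parallel combination). Setting node B to ground and injecting 1 A at node A, the 3-node admittance system at A, C, D solves to V_A = Z_AB = 684.1 + j101.7 Ω = 691.7∠8.5° Ω.

Z = 684.1 + j101.7 Ω = 691.7∠8.5° Ω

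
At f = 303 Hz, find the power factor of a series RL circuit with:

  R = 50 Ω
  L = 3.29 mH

Step 1 — Angular frequency: ω = 2π·f = 2π·303 = 1904 rad/s.
Step 2 — Component impedances:
  R: Z = R = 50 Ω
  L: Z = jωL = j·1904·0.00329 = 0 + j6.264 Ω
Step 3 — Series combination: Z_total = R + L = 50 + j6.264 Ω = 50.39∠7.1° Ω.
Step 4 — Power factor: PF = cos(φ) = Re(Z)/|Z| = 50/50.391 = 0.9922.
Step 5 — Type: Im(Z) = 6.264 ⇒ lagging (phase φ = 7.1°).

PF = 0.9922 (lagging, φ = 7.1°)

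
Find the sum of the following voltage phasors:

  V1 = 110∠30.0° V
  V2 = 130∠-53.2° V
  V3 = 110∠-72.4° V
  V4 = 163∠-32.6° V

Step 1 — Convert each phasor to rectangular form:
  V1 = 110·(cos(30.0°) + j·sin(30.0°)) = 95.26 + j55 V
  V2 = 130·(cos(-53.2°) + j·sin(-53.2°)) = 77.87 - j104.1 V
  V3 = 110·(cos(-72.4°) + j·sin(-72.4°)) = 33.26 - j104.9 V
  V4 = 163·(cos(-32.6°) + j·sin(-32.6°)) = 137.3 - j87.82 V
Step 2 — Sum components: V_total = 343.7 - j241.8 V.
Step 3 — Convert to polar: |V_total| = 420.2 V, ∠V_total = -35.1°.

V_total = 420.2∠-35.1° V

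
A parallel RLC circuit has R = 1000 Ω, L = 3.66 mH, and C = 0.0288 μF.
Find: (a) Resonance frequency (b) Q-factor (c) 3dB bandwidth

Step 1 — Resonance: ω₀ = 1/√(LC) = 1/√(0.00366·2.88e-08) = 9.74e+04 rad/s.
Step 2 — f₀ = ω₀/(2π) = 1.55e+04 Hz.
Step 3 — Parallel Q: Q = R/(ω₀L) = 1000/(9.74e+04·0.00366) = 2.805.
Step 4 — Bandwidth: Δω = ω₀/Q = 3.472e+04 rad/s; BW = Δω/(2π) = 5526 Hz.

(a) f₀ = 1.55e+04 Hz  (b) Q = 2.805  (c) BW = 5526 Hz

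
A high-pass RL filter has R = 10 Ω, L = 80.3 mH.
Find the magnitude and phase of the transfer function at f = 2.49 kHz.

Step 1 — Angular frequency: ω = 2π·2490 = 1.565e+04 rad/s.
Step 2 — Transfer function: H(jω) = jωL/(R + jωL).
Step 3 — Numerator jωL = j·1256; denominator R + jωL = 10 + j1256.
Step 4 — H = 0.9999 + j0.007959.
Step 5 — Magnitude: |H| = 1 (-0.0 dB); phase: φ = 0.5°.

|H| = 1 (-0.0 dB), φ = 0.5°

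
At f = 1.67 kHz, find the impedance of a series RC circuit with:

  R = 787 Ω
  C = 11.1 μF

Step 1 — Angular frequency: ω = 2π·f = 2π·1670 = 1.049e+04 rad/s.
Step 2 — Component impedances:
  R: Z = R = 787 Ω
  C: Z = 1/(jωC) = -j/(ω·C) = 0 - j8.586 Ω
Step 3 — Series combination: Z_total = R + C = 787 - j8.586 Ω = 787∠-0.6° Ω.

Z = 787 - j8.586 Ω = 787∠-0.6° Ω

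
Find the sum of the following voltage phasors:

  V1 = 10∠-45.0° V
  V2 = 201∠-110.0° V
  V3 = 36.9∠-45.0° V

Step 1 — Convert each phasor to rectangular form:
  V1 = 10·(cos(-45.0°) + j·sin(-45.0°)) = 7.071 - j7.071 V
  V2 = 201·(cos(-110.0°) + j·sin(-110.0°)) = -68.75 - j188.9 V
  V3 = 36.9·(cos(-45.0°) + j·sin(-45.0°)) = 26.09 - j26.09 V
Step 2 — Sum components: V_total = -35.58 - j222 V.
Step 3 — Convert to polar: |V_total| = 224.9 V, ∠V_total = -99.1°.

V_total = 224.9∠-99.1° V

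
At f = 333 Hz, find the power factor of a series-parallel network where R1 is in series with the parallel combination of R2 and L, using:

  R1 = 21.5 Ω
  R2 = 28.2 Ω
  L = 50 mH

Step 1 — Angular frequency: ω = 2π·f = 2π·333 = 2092 rad/s.
Step 2 — Component impedances:
  R1: Z = R = 21.5 Ω
  R2: Z = R = 28.2 Ω
  L: Z = jωL = j·2092·0.05 = 0 + j104.6 Ω
Step 3 — Parallel branch: R2 || L = 1/(1/R2 + 1/L) = 26.29 + j7.087 Ω.
Step 4 — Series with R1: Z_total = R1 + (R2 || L) = 47.79 + j7.087 Ω = 48.31∠8.4° Ω.
Step 5 — Power factor: PF = cos(φ) = Re(Z)/|Z| = 47.79/48.31 = 0.9892.
Step 6 — Type: Im(Z) = 7.087 ⇒ lagging (phase φ = 8.4°).

PF = 0.9892 (lagging, φ = 8.4°)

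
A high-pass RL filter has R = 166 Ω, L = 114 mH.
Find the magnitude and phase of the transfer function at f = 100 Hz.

Step 1 — Angular frequency: ω = 2π·100 = 628.3 rad/s.
Step 2 — Transfer function: H(jω) = jωL/(R + jωL).
Step 3 — Numerator jωL = j·71.63; denominator R + jωL = 166 + j71.63.
Step 4 — H = 0.157 + j0.3638.
Step 5 — Magnitude: |H| = 0.3962 (-8.0 dB); phase: φ = 66.7°.

|H| = 0.3962 (-8.0 dB), φ = 66.7°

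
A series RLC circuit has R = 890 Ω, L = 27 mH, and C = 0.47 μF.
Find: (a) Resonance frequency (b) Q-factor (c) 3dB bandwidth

Step 1 — Resonance: ω₀ = 1/√(LC) = 1/√(0.027·4.7e-07) = 8877 rad/s.
Step 2 — f₀ = ω₀/(2π) = 1413 Hz.
Step 3 — Series Q: Q = ω₀L/R = 8877·0.027/890 = 0.2693.
Step 4 — Bandwidth: Δω = ω₀/Q = 3.296e+04 rad/s; BW = Δω/(2π) = 5246 Hz.

(a) f₀ = 1413 Hz  (b) Q = 0.2693  (c) BW = 5246 Hz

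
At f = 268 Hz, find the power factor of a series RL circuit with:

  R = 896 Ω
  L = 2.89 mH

Step 1 — Angular frequency: ω = 2π·f = 2π·268 = 1684 rad/s.
Step 2 — Component impedances:
  R: Z = R = 896 Ω
  L: Z = jωL = j·1684·0.00289 = 0 + j4.866 Ω
Step 3 — Series combination: Z_total = R + L = 896 + j4.866 Ω = 896∠0.3° Ω.
Step 4 — Power factor: PF = cos(φ) = Re(Z)/|Z| = 896/896 = 1.
Step 5 — Type: Im(Z) = 4.866 ⇒ lagging (phase φ = 0.3°).

PF = 1 (lagging, φ = 0.3°)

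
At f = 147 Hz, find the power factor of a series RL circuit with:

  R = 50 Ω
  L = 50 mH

Step 1 — Angular frequency: ω = 2π·f = 2π·147 = 923.6 rad/s.
Step 2 — Component impedances:
  R: Z = R = 50 Ω
  L: Z = jωL = j·923.6·0.05 = 0 + j46.18 Ω
Step 3 — Series combination: Z_total = R + L = 50 + j46.18 Ω = 68.06∠42.7° Ω.
Step 4 — Power factor: PF = cos(φ) = Re(Z)/|Z| = 50/68.06 = 0.7346.
Step 5 — Type: Im(Z) = 46.18 ⇒ lagging (phase φ = 42.7°).

PF = 0.7346 (lagging, φ = 42.7°)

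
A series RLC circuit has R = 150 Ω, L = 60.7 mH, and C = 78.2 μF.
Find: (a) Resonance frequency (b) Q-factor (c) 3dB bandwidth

Step 1 — Resonance: ω₀ = 1/√(LC) = 1/√(0.0607·7.82e-05) = 459 rad/s.
Step 2 — f₀ = ω₀/(2π) = 73.05 Hz.
Step 3 — Series Q: Q = ω₀L/R = 459·0.0607/150 = 0.1857.
Step 4 — Bandwidth: Δω = ω₀/Q = 2471 rad/s; BW = Δω/(2π) = 393.3 Hz.

(a) f₀ = 73.05 Hz  (b) Q = 0.1857  (c) BW = 393.3 Hz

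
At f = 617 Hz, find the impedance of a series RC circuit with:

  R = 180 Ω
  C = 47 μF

Step 1 — Angular frequency: ω = 2π·f = 2π·617 = 3877 rad/s.
Step 2 — Component impedances:
  R: Z = R = 180 Ω
  C: Z = 1/(jωC) = -j/(ω·C) = 0 - j5.488 Ω
Step 3 — Series combination: Z_total = R + C = 180 - j5.488 Ω = 180.1∠-1.7° Ω.

Z = 180 - j5.488 Ω = 180.1∠-1.7° Ω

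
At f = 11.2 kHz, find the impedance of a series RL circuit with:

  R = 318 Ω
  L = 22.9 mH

Step 1 — Angular frequency: ω = 2π·f = 2π·1.12e+04 = 7.037e+04 rad/s.
Step 2 — Component impedances:
  R: Z = R = 318 Ω
  L: Z = jωL = j·7.037e+04·0.0229 = 0 + j1612 Ω
Step 3 — Series combination: Z_total = R + L = 318 + j1612 Ω = 1643∠78.8° Ω.

Z = 318 + j1612 Ω = 1643∠78.8° Ω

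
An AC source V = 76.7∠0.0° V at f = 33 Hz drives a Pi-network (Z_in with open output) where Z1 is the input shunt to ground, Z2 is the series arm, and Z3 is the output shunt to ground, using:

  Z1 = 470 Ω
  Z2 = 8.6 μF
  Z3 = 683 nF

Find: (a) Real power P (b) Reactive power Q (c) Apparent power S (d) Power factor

Step 1 — Angular frequency: ω = 2π·f = 2π·33 = 207.3 rad/s.
Step 2 — Component impedances:
  Z1: Z = R = 470 Ω
  Z2: Z = 1/(jωC) = -j/(ω·C) = 0 - j560.8 Ω
  Z3: Z = 1/(jωC) = -j/(ω·C) = 0 - j7061 Ω
Step 3 — With open output, the series arm Z2 and the output shunt Z3 appear in series to ground: Z2 + Z3 = 0 - j7622 Ω.
Step 4 — Parallel with input shunt Z1: Z_in = Z1 || (Z2 + Z3) = 468.2 - j28.87 Ω = 469.1∠-3.5° Ω.
Step 5 — Source phasor: V = 76.7∠0.0° V = 76.7 V.
Step 6 — Current: I = V / Z = 0.1632 + j0.01006 A = 0.1635∠3.5° A.
Step 7 — Complex power: S = V·I* = 12.52 - j0.7718 VA.
Step 8 — Real power: P = Re(S) = 12.52 W.
Step 9 — Reactive power: Q = Im(S) = -0.7718 VAR.
Step 10 — Apparent power: |S| = 12.54 VA.
Step 11 — Power factor: PF = P/|S| = 0.9981 (leading).

(a) P = 12.52 W  (b) Q = -0.7718 VAR  (c) S = 12.54 VA  (d) PF = 0.9981 (leading)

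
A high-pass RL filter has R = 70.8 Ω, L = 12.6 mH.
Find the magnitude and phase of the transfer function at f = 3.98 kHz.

Step 1 — Angular frequency: ω = 2π·3980 = 2.501e+04 rad/s.
Step 2 — Transfer function: H(jω) = jωL/(R + jωL).
Step 3 — Numerator jωL = j·315.1; denominator R + jωL = 70.8 + j315.1.
Step 4 — H = 0.9519 + j0.2139.
Step 5 — Magnitude: |H| = 0.9757 (-0.2 dB); phase: φ = 12.7°.

|H| = 0.9757 (-0.2 dB), φ = 12.7°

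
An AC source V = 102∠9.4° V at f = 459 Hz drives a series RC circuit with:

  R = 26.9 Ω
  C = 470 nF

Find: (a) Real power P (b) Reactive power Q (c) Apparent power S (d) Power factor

Step 1 — Angular frequency: ω = 2π·f = 2π·459 = 2884 rad/s.
Step 2 — Component impedances:
  R: Z = R = 26.9 Ω
  C: Z = 1/(jωC) = -j/(ω·C) = 0 - j737.8 Ω
Step 3 — Series combination: Z_total = R + C = 26.9 - j737.8 Ω = 738.2∠-87.9° Ω.
Step 4 — Source phasor: V = 102∠9.4° V = 100.6 + j16.66 V.
Step 5 — Current: I = V / Z = -0.01758 + j0.137 A = 0.1382∠97.3° A.
Step 6 — Complex power: S = V·I* = 0.5135 - j14.08 VA.
Step 7 — Real power: P = Re(S) = 0.5135 W.
Step 8 — Reactive power: Q = Im(S) = -14.08 VAR.
Step 9 — Apparent power: |S| = 14.09 VA.
Step 10 — Power factor: PF = P/|S| = 0.03644 (leading).

(a) P = 0.5135 W  (b) Q = -14.08 VAR  (c) S = 14.09 VA  (d) PF = 0.03644 (leading)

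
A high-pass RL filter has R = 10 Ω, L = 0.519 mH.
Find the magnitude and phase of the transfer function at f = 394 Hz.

Step 1 — Angular frequency: ω = 2π·394 = 2476 rad/s.
Step 2 — Transfer function: H(jω) = jωL/(R + jωL).
Step 3 — Numerator jωL = j·1.285; denominator R + jωL = 10 + j1.285.
Step 4 — H = 0.01624 + j0.1264.
Step 5 — Magnitude: |H| = 0.1274 (-17.9 dB); phase: φ = 82.7°.

|H| = 0.1274 (-17.9 dB), φ = 82.7°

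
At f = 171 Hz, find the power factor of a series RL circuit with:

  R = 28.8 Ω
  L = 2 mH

Step 1 — Angular frequency: ω = 2π·f = 2π·171 = 1074 rad/s.
Step 2 — Component impedances:
  R: Z = R = 28.8 Ω
  L: Z = jωL = j·1074·0.002 = 0 + j2.149 Ω
Step 3 — Series combination: Z_total = R + L = 28.8 + j2.149 Ω = 28.88∠4.3° Ω.
Step 4 — Power factor: PF = cos(φ) = Re(Z)/|Z| = 28.8/28.88 = 0.9972.
Step 5 — Type: Im(Z) = 2.149 ⇒ lagging (phase φ = 4.3°).

PF = 0.9972 (lagging, φ = 4.3°)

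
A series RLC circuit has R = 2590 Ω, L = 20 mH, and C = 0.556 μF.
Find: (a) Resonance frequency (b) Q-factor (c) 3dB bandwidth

Step 1 — Resonance: ω₀ = 1/√(LC) = 1/√(0.02·5.56e-07) = 9483 rad/s.
Step 2 — f₀ = ω₀/(2π) = 1509 Hz.
Step 3 — Series Q: Q = ω₀L/R = 9483·0.02/2590 = 0.07323.
Step 4 — Bandwidth: Δω = ω₀/Q = 1.295e+05 rad/s; BW = Δω/(2π) = 2.061e+04 Hz.

(a) f₀ = 1509 Hz  (b) Q = 0.07323  (c) BW = 2.061e+04 Hz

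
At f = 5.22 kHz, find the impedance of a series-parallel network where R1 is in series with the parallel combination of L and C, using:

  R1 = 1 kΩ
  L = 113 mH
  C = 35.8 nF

Step 1 — Angular frequency: ω = 2π·f = 2π·5220 = 3.28e+04 rad/s.
Step 2 — Component impedances:
  R1: Z = R = 1000 Ω
  L: Z = jωL = j·3.28e+04·0.113 = 0 + j3706 Ω
  C: Z = 1/(jωC) = -j/(ω·C) = 0 - j851.7 Ω
Step 3 — Parallel branch: L || C = 1/(1/L + 1/C) = 0 - j1106 Ω.
Step 4 — Series with R1: Z_total = R1 + (L || C) = 1000 - j1106 Ω = 1491∠-47.9° Ω.

Z = 1000 - j1106 Ω = 1491∠-47.9° Ω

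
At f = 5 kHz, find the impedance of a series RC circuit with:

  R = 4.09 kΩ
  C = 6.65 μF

Step 1 — Angular frequency: ω = 2π·f = 2π·5000 = 3.142e+04 rad/s.
Step 2 — Component impedances:
  R: Z = R = 4090 Ω
  C: Z = 1/(jωC) = -j/(ω·C) = 0 - j4.787 Ω
Step 3 — Series combination: Z_total = R + C = 4090 - j4.787 Ω = 4090∠-0.1° Ω.

Z = 4090 - j4.787 Ω = 4090∠-0.1° Ω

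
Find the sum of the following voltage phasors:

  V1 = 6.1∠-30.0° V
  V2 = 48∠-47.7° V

Step 1 — Convert each phasor to rectangular form:
  V1 = 6.1·(cos(-30.0°) + j·sin(-30.0°)) = 5.283 - j3.05 V
  V2 = 48·(cos(-47.7°) + j·sin(-47.7°)) = 32.3 - j35.5 V
Step 2 — Sum components: V_total = 37.59 - j38.55 V.
Step 3 — Convert to polar: |V_total| = 53.84 V, ∠V_total = -45.7°.

V_total = 53.84∠-45.7° V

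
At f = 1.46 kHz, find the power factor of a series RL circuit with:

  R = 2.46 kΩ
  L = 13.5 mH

Step 1 — Angular frequency: ω = 2π·f = 2π·1460 = 9173 rad/s.
Step 2 — Component impedances:
  R: Z = R = 2460 Ω
  L: Z = jωL = j·9173·0.0135 = 0 + j123.8 Ω
Step 3 — Series combination: Z_total = R + L = 2460 + j123.8 Ω = 2463∠2.9° Ω.
Step 4 — Power factor: PF = cos(φ) = Re(Z)/|Z| = 2460/2463.1 = 0.9987.
Step 5 — Type: Im(Z) = 123.8 ⇒ lagging (phase φ = 2.9°).

PF = 0.9987 (lagging, φ = 2.9°)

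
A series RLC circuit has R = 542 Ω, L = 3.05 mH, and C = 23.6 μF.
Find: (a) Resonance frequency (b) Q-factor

Step 1 — Resonance condition Im(Z)=0 gives ω₀ = 1/√(LC).
Step 2 — ω₀ = 1/√(0.00305·2.36e-05) = 3727 rad/s.
Step 3 — f₀ = ω₀/(2π) = 593.2 Hz.
Step 4 — Series Q: Q = ω₀L/R = 3727·0.00305/542 = 0.02097.

(a) f₀ = 593.2 Hz  (b) Q = 0.02097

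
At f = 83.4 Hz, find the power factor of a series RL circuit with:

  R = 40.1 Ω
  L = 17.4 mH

Step 1 — Angular frequency: ω = 2π·f = 2π·83.4 = 524 rad/s.
Step 2 — Component impedances:
  R: Z = R = 40.1 Ω
  L: Z = jωL = j·524·0.0174 = 0 + j9.118 Ω
Step 3 — Series combination: Z_total = R + L = 40.1 + j9.118 Ω = 41.12∠12.8° Ω.
Step 4 — Power factor: PF = cos(φ) = Re(Z)/|Z| = 40.1/41.124 = 0.9751.
Step 5 — Type: Im(Z) = 9.118 ⇒ lagging (phase φ = 12.8°).

PF = 0.9751 (lagging, φ = 12.8°)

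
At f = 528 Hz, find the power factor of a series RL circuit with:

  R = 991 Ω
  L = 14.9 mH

Step 1 — Angular frequency: ω = 2π·f = 2π·528 = 3318 rad/s.
Step 2 — Component impedances:
  R: Z = R = 991 Ω
  L: Z = jωL = j·3318·0.0149 = 0 + j49.43 Ω
Step 3 — Series combination: Z_total = R + L = 991 + j49.43 Ω = 992.2∠2.9° Ω.
Step 4 — Power factor: PF = cos(φ) = Re(Z)/|Z| = 991/992.2 = 0.9988.
Step 5 — Type: Im(Z) = 49.43 ⇒ lagging (phase φ = 2.9°).

PF = 0.9988 (lagging, φ = 2.9°)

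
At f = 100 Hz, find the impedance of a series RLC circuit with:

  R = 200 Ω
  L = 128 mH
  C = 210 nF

Step 1 — Angular frequency: ω = 2π·f = 2π·100 = 628.3 rad/s.
Step 2 — Component impedances:
  R: Z = R = 200 Ω
  L: Z = jωL = j·628.3·0.128 = 0 + j80.42 Ω
  C: Z = 1/(jωC) = -j/(ω·C) = 0 - j7579 Ω
Step 3 — Series combination: Z_total = R + L + C = 200 - j7498 Ω = 7501∠-88.5° Ω.

Z = 200 - j7498 Ω = 7501∠-88.5° Ω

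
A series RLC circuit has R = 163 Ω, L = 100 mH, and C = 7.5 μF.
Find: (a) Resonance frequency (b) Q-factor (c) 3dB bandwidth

Step 1 — Resonance condition Im(Z)=0 gives ω₀ = 1/√(LC).
Step 2 — ω₀ = 1/√(0.1·7.5e-06) = 1155 rad/s.
Step 3 — f₀ = ω₀/(2π) = 183.8 Hz.
Step 4 — Series Q: Q = ω₀L/R = 1155·0.1/163 = 0.7084.
Step 5 — 3dB bandwidth: Δω = ω₀/Q = 1630 rad/s; BW = Δω/(2π) = 259.4 Hz.

(a) f₀ = 183.8 Hz  (b) Q = 0.7084  (c) BW = 259.4 Hz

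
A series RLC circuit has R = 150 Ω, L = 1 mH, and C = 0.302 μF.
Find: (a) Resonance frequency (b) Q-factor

Step 1 — Resonance condition Im(Z)=0 gives ω₀ = 1/√(LC).
Step 2 — ω₀ = 1/√(0.001·3.02e-07) = 5.754e+04 rad/s.
Step 3 — f₀ = ω₀/(2π) = 9158 Hz.
Step 4 — Series Q: Q = ω₀L/R = 5.754e+04·0.001/150 = 0.3836.

(a) f₀ = 9158 Hz  (b) Q = 0.3836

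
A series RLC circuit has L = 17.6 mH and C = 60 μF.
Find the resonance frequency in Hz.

Step 1 — Resonance condition Im(Z)=0 gives ω₀ = 1/√(LC).
Step 2 — ω₀ = 1/√(0.0176·6e-05) = 973.1 rad/s.
Step 3 — f₀ = ω₀/(2π) = 154.9 Hz.

f₀ = 154.9 Hz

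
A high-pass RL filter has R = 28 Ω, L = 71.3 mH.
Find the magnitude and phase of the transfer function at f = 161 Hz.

Step 1 — Angular frequency: ω = 2π·161 = 1012 rad/s.
Step 2 — Transfer function: H(jω) = jωL/(R + jωL).
Step 3 — Numerator jωL = j·72.13; denominator R + jωL = 28 + j72.13.
Step 4 — H = 0.869 + j0.3374.
Step 5 — Magnitude: |H| = 0.9322 (-0.6 dB); phase: φ = 21.2°.

|H| = 0.9322 (-0.6 dB), φ = 21.2°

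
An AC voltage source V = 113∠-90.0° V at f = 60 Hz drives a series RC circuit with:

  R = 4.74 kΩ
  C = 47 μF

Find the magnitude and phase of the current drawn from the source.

Step 1 — Angular frequency: ω = 2π·f = 2π·60 = 377 rad/s.
Step 2 — Component impedances:
  R: Z = R = 4740 Ω
  C: Z = 1/(jωC) = -j/(ω·C) = 0 - j56.44 Ω
Step 3 — Series combination: Z_total = R + C = 4740 - j56.44 Ω = 4740∠-0.7° Ω.
Step 4 — Source phasor: V = 113∠-90.0° V = 0 - j113 V.
Step 5 — Ohm's law: I = V / Z_total = (0 - j113) / (4740 - j56.44) = 0.0002838 - j0.02384 A.
Step 6 — Convert to polar: |I| = 0.02384 A, ∠I = -89.3°.

I = 0.02384∠-89.3° A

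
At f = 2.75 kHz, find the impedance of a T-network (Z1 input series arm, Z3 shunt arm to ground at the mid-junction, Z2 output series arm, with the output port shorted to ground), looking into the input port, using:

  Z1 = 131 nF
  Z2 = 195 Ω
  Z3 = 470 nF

Step 1 — Angular frequency: ω = 2π·f = 2π·2750 = 1.728e+04 rad/s.
Step 2 — Component impedances:
  Z1: Z = 1/(jωC) = -j/(ω·C) = 0 - j441.8 Ω
  Z2: Z = R = 195 Ω
  Z3: Z = 1/(jωC) = -j/(ω·C) = 0 - j123.1 Ω
Step 3 — With the output port shorted to ground, the output series arm Z2 runs from the junction to ground; the shunt arm Z3 also runs from the junction to ground. They appear in parallel: Z3 || Z2 = 55.59 - j88.03 Ω.
Step 4 — Series with input arm Z1: Z_in = Z1 + (Z3 || Z2) = 55.59 - j529.8 Ω = 532.7∠-84.0° Ω.

Z = 55.59 - j529.8 Ω = 532.7∠-84.0° Ω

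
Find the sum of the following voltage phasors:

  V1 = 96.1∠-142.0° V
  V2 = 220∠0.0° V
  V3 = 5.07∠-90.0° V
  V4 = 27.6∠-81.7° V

Step 1 — Convert each phasor to rectangular form:
  V1 = 96.1·(cos(-142.0°) + j·sin(-142.0°)) = -75.73 - j59.17 V
  V2 = 220·(cos(0.0°) + j·sin(0.0°)) = 220 V
  V3 = 5.07·(cos(-90.0°) + j·sin(-90.0°)) = 0 - j5.07 V
  V4 = 27.6·(cos(-81.7°) + j·sin(-81.7°)) = 3.984 - j27.31 V
Step 2 — Sum components: V_total = 148.3 - j91.55 V.
Step 3 — Convert to polar: |V_total| = 174.2 V, ∠V_total = -31.7°.

V_total = 174.2∠-31.7° V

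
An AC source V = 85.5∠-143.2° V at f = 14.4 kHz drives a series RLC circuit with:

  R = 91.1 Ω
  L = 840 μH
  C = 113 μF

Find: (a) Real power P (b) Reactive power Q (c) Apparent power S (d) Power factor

Step 1 — Angular frequency: ω = 2π·f = 2π·1.44e+04 = 9.048e+04 rad/s.
Step 2 — Component impedances:
  R: Z = R = 91.1 Ω
  L: Z = jωL = j·9.048e+04·0.00084 = 0 + j76 Ω
  C: Z = 1/(jωC) = -j/(ω·C) = 0 - j0.09781 Ω
Step 3 — Series combination: Z_total = R + L + C = 91.1 + j75.9 Ω = 118.6∠39.8° Ω.
Step 4 — Source phasor: V = 85.5∠-143.2° V = -68.46 - j51.22 V.
Step 5 — Current: I = V / Z = -0.7201 + j0.03775 A = 0.721∠177.0° A.
Step 6 — Complex power: S = V·I* = 47.36 + j39.46 VA.
Step 7 — Real power: P = Re(S) = 47.36 W.
Step 8 — Reactive power: Q = Im(S) = 39.46 VAR.
Step 9 — Apparent power: |S| = 61.65 VA.
Step 10 — Power factor: PF = P/|S| = 0.7683 (lagging).

(a) P = 47.36 W  (b) Q = 39.46 VAR  (c) S = 61.65 VA  (d) PF = 0.7683 (lagging)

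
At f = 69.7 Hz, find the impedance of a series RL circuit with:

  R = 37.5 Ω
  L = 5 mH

Step 1 — Angular frequency: ω = 2π·f = 2π·69.7 = 437.9 rad/s.
Step 2 — Component impedances:
  R: Z = R = 37.5 Ω
  L: Z = jωL = j·437.9·0.005 = 0 + j2.19 Ω
Step 3 — Series combination: Z_total = R + L = 37.5 + j2.19 Ω = 37.56∠3.3° Ω.

Z = 37.5 + j2.19 Ω = 37.56∠3.3° Ω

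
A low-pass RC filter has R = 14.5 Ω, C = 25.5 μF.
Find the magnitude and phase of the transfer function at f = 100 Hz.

Step 1 — Angular frequency: ω = 2π·100 = 628.3 rad/s.
Step 2 — Transfer function: H(jω) = 1/(1 + jωRC).
Step 3 — Denominator: 1 + jωRC = 1 + j·628.3·14.5·2.55e-05 = 1 + j0.2323.
Step 4 — H = 0.9488 - j0.2204.
Step 5 — Magnitude: |H| = 0.9741 (-0.2 dB); phase: φ = -13.1°.

|H| = 0.9741 (-0.2 dB), φ = -13.1°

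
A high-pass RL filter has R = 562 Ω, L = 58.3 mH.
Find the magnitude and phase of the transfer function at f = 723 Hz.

Step 1 — Angular frequency: ω = 2π·723 = 4543 rad/s.
Step 2 — Transfer function: H(jω) = jωL/(R + jωL).
Step 3 — Numerator jωL = j·264.8; denominator R + jωL = 562 + j264.8.
Step 4 — H = 0.1817 + j0.3856.
Step 5 — Magnitude: |H| = 0.4263 (-7.4 dB); phase: φ = 64.8°.

|H| = 0.4263 (-7.4 dB), φ = 64.8°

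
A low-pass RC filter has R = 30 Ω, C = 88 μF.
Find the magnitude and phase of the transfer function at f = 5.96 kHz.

Step 1 — Angular frequency: ω = 2π·5960 = 3.745e+04 rad/s.
Step 2 — Transfer function: H(jω) = 1/(1 + jωRC).
Step 3 — Denominator: 1 + jωRC = 1 + j·3.745e+04·30·8.8e-05 = 1 + j98.86.
Step 4 — H = 0.0001023 - j0.01011.
Step 5 — Magnitude: |H| = 0.01011 (-39.9 dB); phase: φ = -89.4°.

|H| = 0.01011 (-39.9 dB), φ = -89.4°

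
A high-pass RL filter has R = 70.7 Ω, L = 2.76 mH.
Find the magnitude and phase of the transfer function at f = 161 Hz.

Step 1 — Angular frequency: ω = 2π·161 = 1012 rad/s.
Step 2 — Transfer function: H(jω) = jωL/(R + jωL).
Step 3 — Numerator jωL = j·2.792; denominator R + jωL = 70.7 + j2.792.
Step 4 — H = 0.001557 + j0.03943.
Step 5 — Magnitude: |H| = 0.03946 (-28.1 dB); phase: φ = 87.7°.

|H| = 0.03946 (-28.1 dB), φ = 87.7°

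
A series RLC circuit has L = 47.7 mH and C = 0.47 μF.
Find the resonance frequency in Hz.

Step 1 — Resonance condition Im(Z)=0 gives ω₀ = 1/√(LC).
Step 2 — ω₀ = 1/√(0.0477·4.7e-07) = 6679 rad/s.
Step 3 — f₀ = ω₀/(2π) = 1063 Hz.

f₀ = 1063 Hz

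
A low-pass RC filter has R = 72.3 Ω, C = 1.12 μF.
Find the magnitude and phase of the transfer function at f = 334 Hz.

Step 1 — Angular frequency: ω = 2π·334 = 2099 rad/s.
Step 2 — Transfer function: H(jω) = 1/(1 + jωRC).
Step 3 — Denominator: 1 + jωRC = 1 + j·2099·72.3·1.12e-06 = 1 + j0.1699.
Step 4 — H = 0.9719 - j0.1652.
Step 5 — Magnitude: |H| = 0.9859 (-0.1 dB); phase: φ = -9.6°.

|H| = 0.9859 (-0.1 dB), φ = -9.6°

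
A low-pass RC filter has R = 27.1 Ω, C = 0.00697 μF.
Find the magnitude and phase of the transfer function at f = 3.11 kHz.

Step 1 — Angular frequency: ω = 2π·3110 = 1.954e+04 rad/s.
Step 2 — Transfer function: H(jω) = 1/(1 + jωRC).
Step 3 — Denominator: 1 + jωRC = 1 + j·1.954e+04·27.1·6.97e-09 = 1 + j0.003691.
Step 4 — H = 1 - j0.003691.
Step 5 — Magnitude: |H| = 1 (-0.0 dB); phase: φ = -0.2°.

|H| = 1 (-0.0 dB), φ = -0.2°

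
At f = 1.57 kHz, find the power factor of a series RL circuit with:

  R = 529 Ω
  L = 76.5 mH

Step 1 — Angular frequency: ω = 2π·f = 2π·1570 = 9865 rad/s.
Step 2 — Component impedances:
  R: Z = R = 529 Ω
  L: Z = jωL = j·9865·0.0765 = 0 + j754.6 Ω
Step 3 — Series combination: Z_total = R + L = 529 + j754.6 Ω = 921.6∠55.0° Ω.
Step 4 — Power factor: PF = cos(φ) = Re(Z)/|Z| = 529/921.6 = 0.574.
Step 5 — Type: Im(Z) = 754.6 ⇒ lagging (phase φ = 55.0°).

PF = 0.574 (lagging, φ = 55.0°)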